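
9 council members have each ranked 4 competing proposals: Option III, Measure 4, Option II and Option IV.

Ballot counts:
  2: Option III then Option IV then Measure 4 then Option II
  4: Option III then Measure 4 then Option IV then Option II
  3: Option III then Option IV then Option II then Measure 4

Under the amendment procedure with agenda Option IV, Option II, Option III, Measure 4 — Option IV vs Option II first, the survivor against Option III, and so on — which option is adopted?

Option III

Round 1: Option IV vs Option II — 9–0, Option IV advances.
Round 2: Option IV vs Option III — 0–9, Option III advances.
Round 3: Option III vs Measure 4 — 9–0, Option III advances.
The agenda winner is Option III.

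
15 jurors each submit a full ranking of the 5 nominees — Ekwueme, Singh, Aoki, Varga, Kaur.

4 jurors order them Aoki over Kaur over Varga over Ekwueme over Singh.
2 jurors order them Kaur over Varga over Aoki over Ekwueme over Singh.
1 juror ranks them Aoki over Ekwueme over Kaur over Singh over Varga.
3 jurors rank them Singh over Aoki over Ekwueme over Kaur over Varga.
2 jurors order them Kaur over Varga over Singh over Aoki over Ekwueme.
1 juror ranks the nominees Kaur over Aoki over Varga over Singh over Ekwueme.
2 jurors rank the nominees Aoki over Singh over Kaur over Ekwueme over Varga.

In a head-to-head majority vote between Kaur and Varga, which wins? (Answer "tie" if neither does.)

Ballots ranking Kaur above Varga: 4 + 2 + 1 + 3 + 2 + 1 + 2 = 15.
Ballots ranking Varga above Kaur: 15 − 15 = 0.
Kaur wins the head-to-head 15–0.

Kaur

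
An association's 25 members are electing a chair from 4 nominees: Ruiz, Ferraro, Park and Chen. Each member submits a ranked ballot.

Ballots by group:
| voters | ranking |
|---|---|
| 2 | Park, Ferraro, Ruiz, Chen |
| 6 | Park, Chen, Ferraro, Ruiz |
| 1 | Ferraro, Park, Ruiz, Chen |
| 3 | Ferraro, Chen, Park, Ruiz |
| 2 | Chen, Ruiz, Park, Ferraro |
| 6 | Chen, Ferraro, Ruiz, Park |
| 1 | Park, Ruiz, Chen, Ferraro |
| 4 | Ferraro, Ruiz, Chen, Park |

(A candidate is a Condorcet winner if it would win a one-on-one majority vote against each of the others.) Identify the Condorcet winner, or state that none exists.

Chen

Check each pair by majority over 25 ballots:
Ruiz vs Ferraro: Ferraro, 22–3.
Ruiz vs Park: Park, 13–12.
Ruiz vs Chen: Chen, 17–8.
Ferraro vs Park: Ferraro wins 14–11.
Ferraro vs Chen: Chen, 15–10.
Park–Chen: Chen 15–10.
Chen beats each of Ruiz, Ferraro, Park — Chen is the Condorcet winner.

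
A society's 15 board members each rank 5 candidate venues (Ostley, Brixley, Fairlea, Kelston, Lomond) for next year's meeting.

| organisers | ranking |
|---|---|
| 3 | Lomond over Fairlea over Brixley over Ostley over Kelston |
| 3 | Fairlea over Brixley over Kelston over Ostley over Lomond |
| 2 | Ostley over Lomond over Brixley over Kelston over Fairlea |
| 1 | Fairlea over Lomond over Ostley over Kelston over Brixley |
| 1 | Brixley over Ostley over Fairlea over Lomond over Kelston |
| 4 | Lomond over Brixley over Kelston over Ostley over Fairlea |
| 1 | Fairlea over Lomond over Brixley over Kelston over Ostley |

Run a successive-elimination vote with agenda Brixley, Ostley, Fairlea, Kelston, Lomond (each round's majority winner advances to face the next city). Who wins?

Lomond

Round 1: Brixley vs Ostley — 12–3, Brixley advances.
Round 2: Brixley vs Fairlea — 7–8, Fairlea advances.
Round 3: Fairlea vs Kelston — 9–6, Fairlea advances.
Round 4: Fairlea vs Lomond — 6–9, Lomond advances.
Lomond survives the agenda.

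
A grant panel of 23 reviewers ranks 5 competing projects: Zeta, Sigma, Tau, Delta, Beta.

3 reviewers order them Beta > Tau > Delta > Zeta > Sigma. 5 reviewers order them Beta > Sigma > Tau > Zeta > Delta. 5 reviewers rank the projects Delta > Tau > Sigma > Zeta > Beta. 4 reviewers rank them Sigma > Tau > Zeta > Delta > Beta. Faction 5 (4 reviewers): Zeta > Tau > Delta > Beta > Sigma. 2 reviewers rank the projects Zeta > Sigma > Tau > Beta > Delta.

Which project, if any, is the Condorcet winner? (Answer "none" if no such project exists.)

Tau

Pairwise majorities:
Zeta–Sigma: Sigma 14–9.
Zeta–Tau: Tau 17–6.
Zeta vs Delta: Zeta, 15–8.
Zeta vs Beta: Zeta wins 15–8.
Sigma vs Tau: Tau, 12–11.
Sigma vs Delta: Delta, 12–11.
Sigma vs Beta: Beta, 12–11.
Tau vs Delta: Tau wins 18–5.
Tau–Beta: Tau 15–8.
Delta vs Beta: Delta wins 13–10.
Tau beats each of Zeta, Sigma, Delta, Beta — Tau is the Condorcet winner.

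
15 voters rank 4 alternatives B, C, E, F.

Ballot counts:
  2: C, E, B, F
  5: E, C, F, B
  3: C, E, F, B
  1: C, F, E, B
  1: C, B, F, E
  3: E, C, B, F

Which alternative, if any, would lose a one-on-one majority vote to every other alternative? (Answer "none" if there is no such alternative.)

B

Pairwise majorities:
B vs C: B is ranked higher on 0 ballots, C on 15. C wins 15–0.
B vs E: 1 to 14, E.
B vs F: 6 to 9, F.
C vs E: C preferred on 2+3+1+1 = 7 ballots; E wins 8–7.
C vs F: C preferred on 2+5+3+1+1+3 = 15 ballots; C wins 15–0.
E vs F: E, 13–2.
Only B has no wins; B is the Condorcet loser.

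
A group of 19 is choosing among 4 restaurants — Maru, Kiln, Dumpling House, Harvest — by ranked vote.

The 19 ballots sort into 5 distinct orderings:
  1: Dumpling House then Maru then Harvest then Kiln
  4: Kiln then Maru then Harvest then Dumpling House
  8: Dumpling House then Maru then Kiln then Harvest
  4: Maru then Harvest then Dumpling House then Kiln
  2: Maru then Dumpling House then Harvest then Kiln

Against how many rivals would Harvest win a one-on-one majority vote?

0

Harvest against each rival (19 friends):
Harvest–Maru: Maru 19–0.
Harvest–Kiln: Kiln 12–7.
Harvest vs Dumpling House: Harvest preferred on 4+4 = 8 ballots; Dumpling House wins 11–8.
Harvest beats no one; loses to Maru, Kiln, Dumpling House — 0 pairwise wins.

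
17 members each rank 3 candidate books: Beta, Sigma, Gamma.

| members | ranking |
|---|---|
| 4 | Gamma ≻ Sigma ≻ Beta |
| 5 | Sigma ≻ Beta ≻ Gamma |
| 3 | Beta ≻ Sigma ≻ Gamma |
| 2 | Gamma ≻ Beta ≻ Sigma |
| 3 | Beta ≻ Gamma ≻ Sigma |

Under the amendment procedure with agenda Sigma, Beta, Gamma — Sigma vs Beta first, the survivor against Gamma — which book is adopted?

Gamma

Round 1: Sigma vs Beta — 9–8, Sigma advances.
Round 2: Sigma vs Gamma — 8–9, Gamma advances.
Gamma survives the agenda.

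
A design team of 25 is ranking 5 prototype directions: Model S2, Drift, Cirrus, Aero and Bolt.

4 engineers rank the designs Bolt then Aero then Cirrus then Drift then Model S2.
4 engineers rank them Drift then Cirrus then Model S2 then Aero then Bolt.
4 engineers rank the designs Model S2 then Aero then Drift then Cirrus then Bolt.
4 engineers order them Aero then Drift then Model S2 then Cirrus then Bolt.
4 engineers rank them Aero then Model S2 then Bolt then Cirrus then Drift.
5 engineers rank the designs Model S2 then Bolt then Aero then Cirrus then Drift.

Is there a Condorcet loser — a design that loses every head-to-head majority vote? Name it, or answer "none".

Pairwise majorities:
Model S2 vs Drift: Model S2 wins 13–12.
Model S2 vs Cirrus: Model S2, 17–8.
Model S2 vs Aero: Model S2 wins 13–12.
Model S2 vs Bolt: 4+4+4+4+5 = 21 for Model S2, 4 for Bolt — Model S2 by 21–4.
Drift vs Cirrus: 12 to 13, Cirrus.
Drift vs Aero: Drift is ranked higher on 4 ballots, Aero on 21. Aero wins 21–4.
Drift vs Bolt: 12 to 13, Bolt.
Cirrus vs Aero: Aero wins 21–4.
Cirrus vs Bolt: Bolt wins 13–12.
Aero vs Bolt: Aero preferred on 4+4+4+4 = 16 ballots; Aero wins 16–9.
Only Drift has no wins; Drift is the Condorcet loser.

Drift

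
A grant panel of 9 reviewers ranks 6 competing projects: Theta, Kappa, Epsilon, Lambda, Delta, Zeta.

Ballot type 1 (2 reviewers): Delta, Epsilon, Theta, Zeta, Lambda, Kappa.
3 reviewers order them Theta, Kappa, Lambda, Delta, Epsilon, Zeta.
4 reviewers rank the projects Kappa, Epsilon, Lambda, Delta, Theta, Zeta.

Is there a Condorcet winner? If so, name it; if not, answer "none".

Head-to-head results (9 reviewers):
Theta vs Kappa: Theta preferred on 2+3 = 5 ballots; Theta wins 5–4.
Theta vs Epsilon: Theta preferred on 3 ballots; Epsilon wins 6–3.
Theta vs Lambda: Theta is ranked higher on 2+3 = 5 ballots, Lambda on 4. Theta wins 5–4.
Theta vs Delta: Theta is ranked higher on 3 ballots, Delta on 6. Delta wins 6–3.
Theta–Zeta: Theta 9–0.
Kappa vs Epsilon: 3+4 = 7 for Kappa, 2 for Epsilon — Kappa by 7–2.
Kappa vs Lambda: 7 to 2, Kappa.
Kappa–Delta: Kappa 7–2.
Kappa vs Zeta: 3+4 = 7 for Kappa, 2 for Zeta — Kappa by 7–2.
Epsilon–Lambda: Epsilon 6–3.
Epsilon vs Delta: Delta wins 5–4.
Epsilon vs Zeta: Epsilon is ranked higher on 2+3+4 = 9 ballots, Zeta on 0. Epsilon wins 9–0.
Lambda vs Delta: 7 to 2, Lambda.
Lambda vs Zeta: 3+4 = 7 for Lambda, 2 for Zeta — Lambda by 7–2.
Delta vs Zeta: Delta wins 9–0.
No project is unbeaten: Theta loses to Epsilon; Kappa loses to Theta; Epsilon loses to Kappa; Lambda loses to Theta; Delta loses to Kappa; Zeta loses to Theta. In particular Theta beats Kappa beats Epsilon beats Theta is a majority cycle — no Condorcet winner exists.

none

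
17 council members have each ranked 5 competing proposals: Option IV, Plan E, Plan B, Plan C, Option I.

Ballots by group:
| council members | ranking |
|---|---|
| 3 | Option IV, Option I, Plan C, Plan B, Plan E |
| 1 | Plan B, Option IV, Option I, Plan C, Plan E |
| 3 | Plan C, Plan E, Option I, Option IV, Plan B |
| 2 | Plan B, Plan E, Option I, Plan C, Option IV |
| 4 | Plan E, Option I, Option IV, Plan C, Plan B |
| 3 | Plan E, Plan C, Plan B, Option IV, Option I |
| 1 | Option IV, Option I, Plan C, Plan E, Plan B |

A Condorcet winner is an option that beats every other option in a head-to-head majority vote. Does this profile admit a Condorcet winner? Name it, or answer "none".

Check each pair by majority over 17 ballots:
Option IV vs Plan E: 5 to 12, Plan E.
Option IV vs Plan B: Option IV preferred on 3+3+4+1 = 11 ballots; Option IV wins 11–6.
Option IV vs Plan C: Option IV preferred on 3+1+4+1 = 9 ballots; Option IV wins 9–8.
Option IV vs Option I: 3+1+3+1 = 8 for Option IV, 9 for Option I — Option I by 9–8.
Plan E vs Plan B: Plan E preferred on 3+4+3+1 = 11 ballots; Plan E wins 11–6.
Plan E vs Plan C: 2+4+3 = 9 for Plan E, 8 for Plan C — Plan E by 9–8.
Plan E vs Option I: Plan E is ranked higher on 3+2+4+3 = 12 ballots, Option I on 5. Plan E wins 12–5.
Plan B vs Plan C: 1+2 = 3 for Plan B, 14 for Plan C — Plan C by 14–3.
Plan B vs Option I: 6 to 11, Option I.
Plan C vs Option I: 3+3 = 6 for Plan C, 11 for Option I — Option I by 11–6.
Plan E wins every pairwise contest, so Plan E is the Condorcet winner.

Plan E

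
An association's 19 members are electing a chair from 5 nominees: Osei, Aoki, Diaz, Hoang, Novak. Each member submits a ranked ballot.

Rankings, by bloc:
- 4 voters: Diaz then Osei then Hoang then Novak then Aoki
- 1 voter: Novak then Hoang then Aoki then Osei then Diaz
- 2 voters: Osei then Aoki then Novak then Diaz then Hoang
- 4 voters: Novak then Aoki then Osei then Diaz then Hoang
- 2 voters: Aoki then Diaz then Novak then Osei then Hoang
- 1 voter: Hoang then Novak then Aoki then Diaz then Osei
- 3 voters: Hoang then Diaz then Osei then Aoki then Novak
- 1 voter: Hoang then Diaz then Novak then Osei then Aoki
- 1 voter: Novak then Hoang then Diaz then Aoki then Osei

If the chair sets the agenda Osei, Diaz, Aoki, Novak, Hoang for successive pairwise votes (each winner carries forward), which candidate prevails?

Novak

Round 1: Osei vs Diaz — 7–12, Diaz advances.
Round 2: Diaz vs Aoki — 9–10, Aoki advances.
Round 3: Aoki vs Novak — 7–12, Novak advances.
Round 4: Novak vs Hoang — 10–9, Novak advances.
Novak survives the agenda.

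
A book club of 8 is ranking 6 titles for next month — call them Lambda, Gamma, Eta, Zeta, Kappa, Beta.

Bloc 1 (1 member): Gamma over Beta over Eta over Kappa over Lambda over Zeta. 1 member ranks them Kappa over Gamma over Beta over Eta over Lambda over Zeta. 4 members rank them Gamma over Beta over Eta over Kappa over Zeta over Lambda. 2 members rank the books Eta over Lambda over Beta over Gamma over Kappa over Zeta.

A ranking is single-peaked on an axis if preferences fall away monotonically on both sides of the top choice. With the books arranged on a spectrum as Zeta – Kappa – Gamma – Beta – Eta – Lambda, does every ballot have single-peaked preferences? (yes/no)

Axis positions: Zeta=1, Kappa=2, Gamma=3, Beta=4, Eta=5, Lambda=6.
Bloc 1 (peak Gamma at position 3): ranking walks positions 3-4-5-2-6-1, expanding outward from the peak — single-peaked.
Bloc 2 (peak Kappa at position 2): ranking walks positions 2-3-4-5-6-1, expanding outward from the peak — single-peaked.
Bloc 3 (peak Gamma at position 3): ranking walks positions 3-4-5-2-1-6, expanding outward from the peak — single-peaked.
Bloc 4 (peak Eta at position 5): ranking walks positions 5-6-4-3-2-1, expanding outward from the peak — single-peaked.
Every ranking is single-peaked on this axis.

yes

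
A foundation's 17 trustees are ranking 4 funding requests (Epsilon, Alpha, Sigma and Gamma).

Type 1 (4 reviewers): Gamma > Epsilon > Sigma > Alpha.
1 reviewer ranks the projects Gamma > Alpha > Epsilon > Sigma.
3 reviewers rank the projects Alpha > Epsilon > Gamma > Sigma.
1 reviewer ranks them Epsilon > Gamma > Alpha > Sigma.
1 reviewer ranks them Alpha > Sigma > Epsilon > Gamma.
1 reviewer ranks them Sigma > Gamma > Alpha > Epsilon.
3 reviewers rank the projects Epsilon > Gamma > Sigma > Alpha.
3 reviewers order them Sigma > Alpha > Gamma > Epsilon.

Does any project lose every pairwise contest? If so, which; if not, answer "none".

none

Head-to-head results (17 reviewers):
Epsilon vs Alpha: Epsilon is ranked higher on 4+1+3 = 8 ballots, Alpha on 9. Alpha wins 9–8.
Epsilon vs Sigma: Epsilon preferred on 4+1+3+1+3 = 12 ballots; Epsilon wins 12–5.
Epsilon vs Gamma: Gamma wins 9–8.
Alpha vs Sigma: Alpha is ranked higher on 1+3+1+1 = 6 ballots, Sigma on 11. Sigma wins 11–6.
Alpha vs Gamma: 7 to 10, Gamma.
Sigma vs Gamma: 1+1+3 = 5 for Sigma, 12 for Gamma — Gamma by 12–5.
Every project wins at least one matchup (Epsilon beats Sigma; Alpha beats Epsilon; Sigma beats Alpha; Gamma beats Epsilon), so there is no Condorcet loser.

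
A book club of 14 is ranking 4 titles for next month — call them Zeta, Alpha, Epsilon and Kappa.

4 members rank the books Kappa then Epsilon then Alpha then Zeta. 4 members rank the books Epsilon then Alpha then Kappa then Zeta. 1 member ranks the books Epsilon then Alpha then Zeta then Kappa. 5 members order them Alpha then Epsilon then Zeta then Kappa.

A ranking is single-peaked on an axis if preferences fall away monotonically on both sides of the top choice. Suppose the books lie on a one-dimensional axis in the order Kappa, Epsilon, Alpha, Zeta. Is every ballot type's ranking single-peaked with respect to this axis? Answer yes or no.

yes

Axis positions: Kappa=1, Epsilon=2, Alpha=3, Zeta=4.
Ballot type 1 (peak Kappa at position 1): ranking walks positions 1-2-3-4, expanding outward from the peak — single-peaked.
Ballot type 2 (peak Epsilon at position 2): ranking walks positions 2-3-1-4, expanding outward from the peak — single-peaked.
Ballot type 3 (peak Epsilon at position 2): ranking walks positions 2-3-4-1, expanding outward from the peak — single-peaked.
Ballot type 4 (peak Alpha at position 3): ranking walks positions 3-2-4-1, expanding outward from the peak — single-peaked.
Every ranking is single-peaked on this axis.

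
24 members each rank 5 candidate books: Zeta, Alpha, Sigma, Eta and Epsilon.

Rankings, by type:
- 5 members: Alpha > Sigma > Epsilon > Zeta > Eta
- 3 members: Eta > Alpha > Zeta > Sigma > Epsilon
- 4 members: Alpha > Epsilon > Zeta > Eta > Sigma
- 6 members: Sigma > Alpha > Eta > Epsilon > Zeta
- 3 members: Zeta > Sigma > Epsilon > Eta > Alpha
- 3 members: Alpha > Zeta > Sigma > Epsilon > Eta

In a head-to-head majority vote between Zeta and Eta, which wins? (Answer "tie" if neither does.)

Ballots ranking Zeta above Eta: 5 + 4 + 3 + 3 = 15.
Ballots ranking Eta above Zeta: 24 − 15 = 9.
Zeta wins the head-to-head 15–9.

Zeta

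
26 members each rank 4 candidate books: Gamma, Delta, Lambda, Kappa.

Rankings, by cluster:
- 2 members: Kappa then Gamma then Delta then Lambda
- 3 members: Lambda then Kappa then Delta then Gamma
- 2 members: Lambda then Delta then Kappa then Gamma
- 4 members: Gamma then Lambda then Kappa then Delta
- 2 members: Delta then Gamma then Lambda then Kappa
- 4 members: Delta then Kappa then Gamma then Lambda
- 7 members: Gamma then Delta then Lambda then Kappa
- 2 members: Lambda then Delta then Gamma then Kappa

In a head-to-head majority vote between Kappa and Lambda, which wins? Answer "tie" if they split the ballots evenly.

Lambda

Ballots ranking Kappa above Lambda: 2 + 4 = 6.
Ballots ranking Lambda above Kappa: 26 − 6 = 20.
Lambda wins the head-to-head 20–6.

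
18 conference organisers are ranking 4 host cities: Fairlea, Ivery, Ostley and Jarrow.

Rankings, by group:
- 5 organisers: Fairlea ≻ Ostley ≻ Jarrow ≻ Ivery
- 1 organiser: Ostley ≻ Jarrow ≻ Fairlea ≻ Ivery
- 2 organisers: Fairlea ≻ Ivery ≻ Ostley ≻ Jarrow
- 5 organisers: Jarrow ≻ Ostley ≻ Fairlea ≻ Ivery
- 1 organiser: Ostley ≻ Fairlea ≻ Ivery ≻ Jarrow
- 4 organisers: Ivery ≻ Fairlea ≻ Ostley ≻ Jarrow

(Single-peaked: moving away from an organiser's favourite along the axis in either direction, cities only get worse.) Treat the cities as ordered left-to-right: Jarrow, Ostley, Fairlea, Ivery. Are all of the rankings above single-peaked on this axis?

yes

Axis positions: Jarrow=1, Ostley=2, Fairlea=3, Ivery=4.
Group 1 (peak Fairlea at position 3): ranking walks positions 3-2-1-4, expanding outward from the peak — single-peaked.
Group 2 (peak Ostley at position 2): ranking walks positions 2-1-3-4, expanding outward from the peak — single-peaked.
Group 3 (peak Fairlea at position 3): ranking walks positions 3-4-2-1, expanding outward from the peak — single-peaked.
Group 4 (peak Jarrow at position 1): ranking walks positions 1-2-3-4, expanding outward from the peak — single-peaked.
Group 5 (peak Ostley at position 2): ranking walks positions 2-3-4-1, expanding outward from the peak — single-peaked.
Group 6 (peak Ivery at position 4): ranking walks positions 4-3-2-1, expanding outward from the peak — single-peaked.
Every ranking is single-peaked on this axis.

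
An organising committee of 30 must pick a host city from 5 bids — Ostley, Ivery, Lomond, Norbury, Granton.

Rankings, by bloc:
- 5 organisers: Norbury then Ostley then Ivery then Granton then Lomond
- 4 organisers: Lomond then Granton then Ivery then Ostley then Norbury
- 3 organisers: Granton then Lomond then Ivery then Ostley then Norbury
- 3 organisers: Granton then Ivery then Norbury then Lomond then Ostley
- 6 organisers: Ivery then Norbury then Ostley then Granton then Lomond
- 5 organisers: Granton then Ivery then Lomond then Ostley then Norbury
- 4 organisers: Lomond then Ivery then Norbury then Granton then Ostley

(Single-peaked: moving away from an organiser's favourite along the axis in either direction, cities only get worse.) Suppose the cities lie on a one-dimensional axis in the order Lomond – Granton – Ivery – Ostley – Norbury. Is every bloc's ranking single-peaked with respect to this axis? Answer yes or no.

no

Axis positions: Lomond=1, Granton=2, Ivery=3, Ostley=4, Norbury=5.
Bloc 1 (peak Norbury at position 5): ranking walks positions 5-4-3-2-1, expanding outward from the peak — single-peaked.
Bloc 2 (peak Lomond at position 1): ranking walks positions 1-2-3-4-5, expanding outward from the peak — single-peaked.
Bloc 3 (peak Granton at position 2): ranking walks positions 2-1-3-4-5, expanding outward from the peak — single-peaked.
Bloc 4: ranking walks positions 2-3-5-1-4; Norbury is ranked above Ostley even though Ostley lies between Norbury and the peak Granton on the axis — preferences dip and rise again. Not single-peaked.
Bloc 5: ranking walks positions 3-5-4-2-1; Norbury is ranked above Ostley even though Ostley lies between Norbury and the peak Ivery on the axis — preferences dip and rise again. Not single-peaked.
Bloc 6 (peak Granton at position 2): ranking walks positions 2-3-1-4-5, expanding outward from the peak — single-peaked.
Bloc 7: ranking walks positions 1-3-5-2-4; Ivery is ranked above Granton even though Granton lies between Ivery and the peak Lomond on the axis — preferences dip and rise again. Not single-peaked.
Bloc 4 violates single-peakedness, so the profile is not single-peaked on this axis.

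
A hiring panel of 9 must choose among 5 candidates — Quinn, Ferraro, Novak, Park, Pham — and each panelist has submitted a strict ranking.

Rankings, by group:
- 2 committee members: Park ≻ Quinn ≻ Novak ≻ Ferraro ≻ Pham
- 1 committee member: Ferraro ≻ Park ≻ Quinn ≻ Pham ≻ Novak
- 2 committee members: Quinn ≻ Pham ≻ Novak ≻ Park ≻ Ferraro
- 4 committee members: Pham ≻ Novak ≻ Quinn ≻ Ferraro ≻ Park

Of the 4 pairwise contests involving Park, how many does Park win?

Park against each rival (9 committee members):
Park vs Quinn: Quinn, 6–3.
Park vs Ferraro: Ferraro wins 5–4.
Park vs Novak: 3 to 6, Novak.
Park vs Pham: 2+1 = 3 for Park, 6 for Pham — Pham by 6–3.
Park beats no one; loses to Quinn, Ferraro, Novak, Pham — 0 pairwise wins.

0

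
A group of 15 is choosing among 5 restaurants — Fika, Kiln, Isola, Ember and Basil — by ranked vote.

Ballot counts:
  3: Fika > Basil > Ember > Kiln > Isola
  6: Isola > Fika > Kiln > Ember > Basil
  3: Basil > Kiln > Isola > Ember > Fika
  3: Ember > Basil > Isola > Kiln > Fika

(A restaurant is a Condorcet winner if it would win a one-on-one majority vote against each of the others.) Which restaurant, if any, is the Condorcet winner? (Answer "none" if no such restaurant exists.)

none

Head-to-head results (15 friends):
Fika vs Kiln: 3+6 = 9 for Fika, 6 for Kiln — Fika by 9–6.
Fika vs Isola: 3 for Fika, 12 for Isola — Isola by 12–3.
Fika–Ember: Fika 9–6.
Fika vs Basil: Fika preferred on 3+6 = 9 ballots; Fika wins 9–6.
Kiln vs Isola: 3+3 = 6 for Kiln, 9 for Isola — Isola by 9–6.
Kiln vs Ember: 6+3 = 9 for Kiln, 6 for Ember — Kiln by 9–6.
Kiln vs Basil: Kiln preferred on 6 ballots; Basil wins 9–6.
Isola vs Ember: Isola, 9–6.
Isola vs Basil: Basil wins 9–6.
Ember–Basil: Ember 9–6.
Every restaurant loses at least once (Fika loses to Isola; Kiln loses to Fika; Isola loses to Basil; Ember loses to Fika; Basil loses to Fika). The majority relation contains the cycle Fika beats Basil beats Isola beats Fika, so there is no Condorcet winner.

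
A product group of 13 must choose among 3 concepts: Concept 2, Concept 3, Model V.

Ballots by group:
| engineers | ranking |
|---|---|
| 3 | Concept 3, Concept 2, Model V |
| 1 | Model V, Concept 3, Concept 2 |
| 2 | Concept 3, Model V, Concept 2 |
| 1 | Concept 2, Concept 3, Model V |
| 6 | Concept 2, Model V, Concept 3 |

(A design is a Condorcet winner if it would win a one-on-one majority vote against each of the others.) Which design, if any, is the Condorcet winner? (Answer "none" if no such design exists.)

Concept 2

Check each pair by majority over 13 ballots:
Concept 2 vs Concept 3: 1+6 = 7 for Concept 2, 6 for Concept 3 — Concept 2 by 7–6.
Concept 2 vs Model V: 10 to 3, Concept 2.
Concept 3 vs Model V: Concept 3 is ranked higher on 3+2+1 = 6 ballots, Model V on 7. Model V wins 7–6.
Concept 2 wins every pairwise contest, so Concept 2 is the Condorcet winner.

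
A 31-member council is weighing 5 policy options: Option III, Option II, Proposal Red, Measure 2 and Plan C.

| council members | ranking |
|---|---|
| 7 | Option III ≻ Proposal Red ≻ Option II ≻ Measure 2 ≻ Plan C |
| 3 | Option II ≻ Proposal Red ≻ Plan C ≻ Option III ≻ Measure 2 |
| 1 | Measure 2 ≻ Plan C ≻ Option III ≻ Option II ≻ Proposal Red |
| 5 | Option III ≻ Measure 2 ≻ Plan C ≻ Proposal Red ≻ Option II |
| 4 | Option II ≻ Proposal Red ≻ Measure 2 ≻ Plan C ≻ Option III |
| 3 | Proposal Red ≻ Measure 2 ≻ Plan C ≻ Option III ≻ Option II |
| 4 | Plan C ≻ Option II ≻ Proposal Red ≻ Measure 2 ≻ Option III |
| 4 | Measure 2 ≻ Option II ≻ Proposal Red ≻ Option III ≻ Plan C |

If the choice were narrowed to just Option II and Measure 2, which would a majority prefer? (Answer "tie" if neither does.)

Option II

Ballots ranking Option II above Measure 2: 7 + 3 + 4 + 4 = 18.
Ballots ranking Measure 2 above Option II: 31 − 18 = 13.
Option II wins the head-to-head 18–13.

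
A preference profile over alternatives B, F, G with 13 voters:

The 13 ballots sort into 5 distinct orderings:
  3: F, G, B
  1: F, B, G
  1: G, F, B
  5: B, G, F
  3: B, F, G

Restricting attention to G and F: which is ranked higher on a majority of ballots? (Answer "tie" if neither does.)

Ballots ranking G above F: 1 + 5 = 6.
Ballots ranking F above G: 13 − 6 = 7.
F wins the head-to-head 7–6.

F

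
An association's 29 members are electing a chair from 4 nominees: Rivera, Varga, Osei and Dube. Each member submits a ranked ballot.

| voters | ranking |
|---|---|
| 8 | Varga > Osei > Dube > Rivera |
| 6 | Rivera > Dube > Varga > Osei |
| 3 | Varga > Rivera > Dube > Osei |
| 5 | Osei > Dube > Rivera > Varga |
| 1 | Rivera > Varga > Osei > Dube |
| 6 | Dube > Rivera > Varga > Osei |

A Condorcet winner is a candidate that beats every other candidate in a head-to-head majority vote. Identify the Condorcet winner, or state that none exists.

Check each pair by majority over 29 ballots:
Rivera vs Varga: Rivera, 18–11.
Rivera–Osei: Rivera 16–13.
Rivera vs Dube: Dube wins 19–10.
Varga vs Osei: Varga, 24–5.
Varga vs Dube: Dube, 17–12.
Osei vs Dube: Dube wins 15–14.
Dube beats each of Rivera, Varga, Osei — Dube is the Condorcet winner.

Dube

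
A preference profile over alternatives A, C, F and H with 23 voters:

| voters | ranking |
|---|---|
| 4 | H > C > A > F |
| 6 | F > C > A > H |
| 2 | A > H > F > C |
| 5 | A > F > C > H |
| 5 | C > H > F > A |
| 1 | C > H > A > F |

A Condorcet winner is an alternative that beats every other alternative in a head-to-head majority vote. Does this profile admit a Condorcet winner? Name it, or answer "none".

Head-to-head results (23 voters):
A vs C: A preferred on 2+5 = 7 ballots; C wins 16–7.
A vs F: A wins 12–11.
A vs H: A, 13–10.
C vs F: 4+5+1 = 10 for C, 13 for F — F by 13–10.
C–H: C 17–6.
F vs H: 6+5 = 11 for F, 12 for H — H by 12–11.
Each alternative drops at least one matchup (A loses to C; C loses to F; F loses to A; H loses to A); the cycle A beats F beats C beats A rules out a Condorcet winner.

none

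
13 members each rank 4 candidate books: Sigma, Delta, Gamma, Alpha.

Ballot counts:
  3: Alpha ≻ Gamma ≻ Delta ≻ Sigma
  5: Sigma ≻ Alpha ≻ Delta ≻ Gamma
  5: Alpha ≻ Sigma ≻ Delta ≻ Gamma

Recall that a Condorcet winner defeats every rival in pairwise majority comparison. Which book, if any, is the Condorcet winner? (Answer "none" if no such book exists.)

Alpha

Pairwise majorities:
Sigma vs Delta: Sigma wins 10–3.
Sigma–Gamma: Sigma 10–3.
Sigma vs Alpha: Alpha, 8–5.
Delta vs Gamma: Delta, 10–3.
Delta vs Alpha: 0 to 13, Alpha.
Gamma vs Alpha: Alpha wins 13–0.
Alpha defeats every rival head-to-head and is the Condorcet winner.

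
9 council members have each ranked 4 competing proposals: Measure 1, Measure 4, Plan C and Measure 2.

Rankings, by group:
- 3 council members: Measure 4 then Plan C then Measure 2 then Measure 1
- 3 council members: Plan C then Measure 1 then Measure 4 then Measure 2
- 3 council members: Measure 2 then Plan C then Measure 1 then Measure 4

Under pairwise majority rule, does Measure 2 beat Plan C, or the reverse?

Plan C

Ballots ranking Measure 2 above Plan C: 3.
Ballots ranking Plan C above Measure 2: 9 − 3 = 6.
Plan C wins the head-to-head 6–3.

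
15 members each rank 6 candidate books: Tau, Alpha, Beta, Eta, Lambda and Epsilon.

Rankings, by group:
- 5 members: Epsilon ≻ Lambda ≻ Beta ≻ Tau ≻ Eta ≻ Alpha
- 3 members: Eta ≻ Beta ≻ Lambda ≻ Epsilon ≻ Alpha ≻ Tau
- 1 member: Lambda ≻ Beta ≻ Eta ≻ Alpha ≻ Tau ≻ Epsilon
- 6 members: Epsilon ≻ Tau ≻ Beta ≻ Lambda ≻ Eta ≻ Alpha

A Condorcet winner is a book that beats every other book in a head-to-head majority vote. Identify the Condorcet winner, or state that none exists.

Pairwise majorities:
Tau vs Alpha: Tau preferred on 5+6 = 11 ballots; Tau wins 11–4.
Tau vs Beta: 6 for Tau, 9 for Beta — Beta by 9–6.
Tau vs Eta: Tau preferred on 5+6 = 11 ballots; Tau wins 11–4.
Tau vs Lambda: 6 to 9, Lambda.
Tau vs Epsilon: 1 to 14, Epsilon.
Alpha vs Beta: Beta wins 15–0.
Alpha vs Eta: Alpha is ranked higher on 0 ballots, Eta on 15. Eta wins 15–0.
Alpha vs Lambda: Lambda, 15–0.
Alpha vs Epsilon: 1 for Alpha, 14 for Epsilon — Epsilon by 14–1.
Beta–Eta: Beta 12–3.
Beta vs Lambda: Beta, 9–6.
Beta vs Epsilon: Beta preferred on 3+1 = 4 ballots; Epsilon wins 11–4.
Eta vs Lambda: Lambda wins 12–3.
Eta vs Epsilon: Epsilon wins 11–4.
Lambda vs Epsilon: Lambda is ranked higher on 3+1 = 4 ballots, Epsilon on 11. Epsilon wins 11–4.
Only Epsilon has no losses; Epsilon is the Condorcet winner.

Epsilon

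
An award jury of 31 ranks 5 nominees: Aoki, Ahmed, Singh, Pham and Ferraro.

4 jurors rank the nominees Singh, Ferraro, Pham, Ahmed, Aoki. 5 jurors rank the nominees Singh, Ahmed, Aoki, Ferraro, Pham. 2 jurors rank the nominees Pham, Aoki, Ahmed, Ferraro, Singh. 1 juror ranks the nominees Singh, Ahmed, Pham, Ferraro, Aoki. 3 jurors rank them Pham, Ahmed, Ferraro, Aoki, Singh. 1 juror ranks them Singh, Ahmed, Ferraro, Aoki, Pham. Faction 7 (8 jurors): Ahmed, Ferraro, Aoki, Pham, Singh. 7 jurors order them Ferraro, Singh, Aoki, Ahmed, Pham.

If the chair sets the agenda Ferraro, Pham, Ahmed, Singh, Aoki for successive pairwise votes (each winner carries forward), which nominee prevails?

Round 1: Ferraro vs Pham — 25–6, Ferraro advances.
Round 2: Ferraro vs Ahmed — 11–20, Ahmed advances.
Round 3: Ahmed vs Singh — 13–18, Singh advances.
Round 4: Singh vs Aoki — 18–13, Singh advances.
The agenda winner is Singh.

Singh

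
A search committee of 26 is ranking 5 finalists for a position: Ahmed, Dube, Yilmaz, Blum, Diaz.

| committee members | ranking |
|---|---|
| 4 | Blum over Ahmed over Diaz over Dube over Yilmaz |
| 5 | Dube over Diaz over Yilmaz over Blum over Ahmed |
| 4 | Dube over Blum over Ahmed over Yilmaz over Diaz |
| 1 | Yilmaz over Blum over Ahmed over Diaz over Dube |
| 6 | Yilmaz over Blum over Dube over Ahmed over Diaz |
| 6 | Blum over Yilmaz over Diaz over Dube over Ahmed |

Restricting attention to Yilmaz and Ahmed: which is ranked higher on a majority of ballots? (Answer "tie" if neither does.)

Ballots ranking Yilmaz above Ahmed: 5 + 1 + 6 + 6 = 18.
Ballots ranking Ahmed above Yilmaz: 26 − 18 = 8.
Yilmaz wins the head-to-head 18–8.

Yilmaz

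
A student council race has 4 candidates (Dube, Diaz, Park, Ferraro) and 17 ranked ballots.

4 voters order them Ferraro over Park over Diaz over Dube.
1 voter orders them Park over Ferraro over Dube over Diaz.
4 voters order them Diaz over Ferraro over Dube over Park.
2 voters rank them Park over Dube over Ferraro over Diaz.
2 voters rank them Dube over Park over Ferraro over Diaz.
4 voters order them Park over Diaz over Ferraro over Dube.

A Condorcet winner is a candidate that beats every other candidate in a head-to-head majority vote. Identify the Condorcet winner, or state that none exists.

Check each pair by majority over 17 ballots:
Dube vs Diaz: 1+2+2 = 5 for Dube, 12 for Diaz — Diaz by 12–5.
Dube vs Park: 4+2 = 6 for Dube, 11 for Park — Park by 11–6.
Dube vs Ferraro: 2+2 = 4 for Dube, 13 for Ferraro — Ferraro by 13–4.
Diaz vs Park: 4 to 13, Park.
Diaz vs Ferraro: 8 to 9, Ferraro.
Park vs Ferraro: Park preferred on 1+2+2+4 = 9 ballots; Park wins 9–8.
Park wins every pairwise contest, so Park is the Condorcet winner.

Park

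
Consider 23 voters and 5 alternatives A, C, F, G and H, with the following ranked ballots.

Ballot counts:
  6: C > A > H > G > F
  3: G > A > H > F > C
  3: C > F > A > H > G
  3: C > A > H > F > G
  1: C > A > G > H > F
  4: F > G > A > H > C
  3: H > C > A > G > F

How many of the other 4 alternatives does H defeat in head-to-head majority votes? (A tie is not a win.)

H against each rival (23 voters):
H–A: A 20–3.
H vs C: H is ranked higher on 3+4+3 = 10 ballots, C on 13. C wins 13–10.
H vs F: H wins 16–7.
H vs G: 15 to 8, H.
H beats F, G; loses to A, C — 2 pairwise wins.

2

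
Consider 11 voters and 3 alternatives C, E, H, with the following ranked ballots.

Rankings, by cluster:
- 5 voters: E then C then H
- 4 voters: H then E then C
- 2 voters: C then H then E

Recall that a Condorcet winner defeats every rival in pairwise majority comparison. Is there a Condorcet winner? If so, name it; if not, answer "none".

Check each pair by majority over 11 ballots:
C vs E: 2 for C, 9 for E — E by 9–2.
C vs H: 5+2 = 7 for C, 4 for H — C by 7–4.
E vs H: 5 for E, 6 for H — H by 6–5.
Every alternative loses at least once (C loses to E; E loses to H; H loses to C). The majority relation contains the cycle C > H > E > C, so there is no Condorcet winner.

none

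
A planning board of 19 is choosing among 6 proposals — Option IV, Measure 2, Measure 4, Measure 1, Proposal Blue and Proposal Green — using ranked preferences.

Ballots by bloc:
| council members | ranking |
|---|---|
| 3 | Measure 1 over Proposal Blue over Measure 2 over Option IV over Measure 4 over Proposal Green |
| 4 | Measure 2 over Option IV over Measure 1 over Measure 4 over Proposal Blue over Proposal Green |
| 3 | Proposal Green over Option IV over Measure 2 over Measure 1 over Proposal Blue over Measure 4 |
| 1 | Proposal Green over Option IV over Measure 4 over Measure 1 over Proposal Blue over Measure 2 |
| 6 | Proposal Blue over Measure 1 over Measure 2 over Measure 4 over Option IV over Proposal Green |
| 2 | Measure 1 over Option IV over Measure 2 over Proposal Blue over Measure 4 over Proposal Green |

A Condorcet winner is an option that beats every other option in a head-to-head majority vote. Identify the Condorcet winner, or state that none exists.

Check each pair by majority over 19 ballots:
Option IV vs Measure 2: Measure 2 wins 13–6.
Option IV vs Measure 4: Option IV wins 13–6.
Option IV–Measure 1: Measure 1 11–8.
Option IV–Proposal Blue: Option IV 10–9.
Option IV vs Proposal Green: Option IV wins 15–4.
Measure 2 vs Measure 4: Measure 2, 18–1.
Measure 2–Measure 1: Measure 1 12–7.
Measure 2 vs Proposal Blue: Proposal Blue wins 10–9.
Measure 2 vs Proposal Green: Measure 2, 15–4.
Measure 4 vs Measure 1: Measure 1, 18–1.
Measure 4 vs Proposal Blue: Proposal Blue wins 14–5.
Measure 4–Proposal Green: Measure 4 15–4.
Measure 1 vs Proposal Blue: Measure 1, 13–6.
Measure 1 vs Proposal Green: Measure 1 wins 15–4.
Proposal Blue–Proposal Green: Proposal Blue 15–4.
Measure 1 wins every pairwise contest, so Measure 1 is the Condorcet winner.

Measure 1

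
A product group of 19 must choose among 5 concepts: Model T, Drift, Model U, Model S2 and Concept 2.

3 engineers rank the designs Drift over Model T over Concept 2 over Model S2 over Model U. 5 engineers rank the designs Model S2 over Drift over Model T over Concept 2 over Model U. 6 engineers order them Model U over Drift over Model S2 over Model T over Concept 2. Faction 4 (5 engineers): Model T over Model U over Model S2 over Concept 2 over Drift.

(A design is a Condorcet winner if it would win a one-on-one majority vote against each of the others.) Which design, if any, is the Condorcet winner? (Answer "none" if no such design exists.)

none

Check each pair by majority over 19 ballots:
Model T vs Drift: Drift, 14–5.
Model T vs Model U: Model T wins 13–6.
Model T vs Model S2: Model S2, 11–8.
Model T vs Concept 2: 19 to 0, Model T.
Drift vs Model U: Model U, 11–8.
Drift vs Model S2: Model S2, 10–9.
Drift vs Concept 2: Drift, 14–5.
Model U vs Model S2: Model U wins 11–8.
Model U vs Concept 2: 11 to 8, Model U.
Model S2 vs Concept 2: 16 to 3, Model S2.
Every design loses at least once (Model T loses to Drift; Drift loses to Model U; Model U loses to Model T; Model S2 loses to Model U; Concept 2 loses to Model T). The majority relation contains the cycle Model T beats Model U beats Drift beats Model T, so there is no Condorcet winner.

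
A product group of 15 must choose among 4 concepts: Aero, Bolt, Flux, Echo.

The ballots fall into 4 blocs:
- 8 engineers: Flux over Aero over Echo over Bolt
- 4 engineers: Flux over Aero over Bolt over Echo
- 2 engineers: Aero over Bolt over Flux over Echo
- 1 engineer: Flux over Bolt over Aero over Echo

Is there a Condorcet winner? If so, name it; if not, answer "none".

Flux

Check each pair by majority over 15 ballots:
Aero vs Bolt: Aero preferred on 8+4+2 = 14 ballots; Aero wins 14–1.
Aero vs Flux: Aero preferred on 2 ballots; Flux wins 13–2.
Aero vs Echo: Aero preferred on 8+4+2+1 = 15 ballots; Aero wins 15–0.
Bolt vs Flux: 2 to 13, Flux.
Bolt vs Echo: Bolt preferred on 4+2+1 = 7 ballots; Echo wins 8–7.
Flux vs Echo: 8+4+2+1 = 15 for Flux, 0 for Echo — Flux by 15–0.
Only Flux has no losses; Flux is the Condorcet winner.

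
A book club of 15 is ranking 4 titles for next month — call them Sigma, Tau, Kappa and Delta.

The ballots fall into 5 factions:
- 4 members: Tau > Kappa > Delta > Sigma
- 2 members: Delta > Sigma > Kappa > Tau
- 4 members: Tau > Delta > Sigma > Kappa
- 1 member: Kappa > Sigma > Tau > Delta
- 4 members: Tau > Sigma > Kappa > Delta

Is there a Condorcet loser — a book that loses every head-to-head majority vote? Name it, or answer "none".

none

Head-to-head results (15 members):
Sigma vs Tau: Sigma is ranked higher on 2+1 = 3 ballots, Tau on 12. Tau wins 12–3.
Sigma vs Kappa: Sigma, 10–5.
Sigma–Delta: Delta 10–5.
Tau vs Kappa: Tau wins 12–3.
Tau vs Delta: Tau is ranked higher on 4+4+1+4 = 13 ballots, Delta on 2. Tau wins 13–2.
Kappa vs Delta: Kappa, 9–6.
Each book has at least one pairwise win (Sigma beats Kappa; Tau beats Sigma; Kappa beats Delta; Delta beats Sigma) — no Condorcet loser.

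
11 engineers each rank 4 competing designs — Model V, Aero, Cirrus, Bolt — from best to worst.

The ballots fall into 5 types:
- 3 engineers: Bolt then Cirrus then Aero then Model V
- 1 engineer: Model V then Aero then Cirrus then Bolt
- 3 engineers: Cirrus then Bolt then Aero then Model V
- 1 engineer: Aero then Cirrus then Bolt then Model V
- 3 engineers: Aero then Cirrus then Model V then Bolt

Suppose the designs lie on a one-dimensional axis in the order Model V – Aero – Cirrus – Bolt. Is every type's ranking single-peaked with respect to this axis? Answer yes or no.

yes

Axis positions: Model V=1, Aero=2, Cirrus=3, Bolt=4.
Type 1 (peak Bolt at position 4): ranking walks positions 4-3-2-1, expanding outward from the peak — single-peaked.
Type 2 (peak Model V at position 1): ranking walks positions 1-2-3-4, expanding outward from the peak — single-peaked.
Type 3 (peak Cirrus at position 3): ranking walks positions 3-4-2-1, expanding outward from the peak — single-peaked.
Type 4 (peak Aero at position 2): ranking walks positions 2-3-4-1, expanding outward from the peak — single-peaked.
Type 5 (peak Aero at position 2): ranking walks positions 2-3-1-4, expanding outward from the peak — single-peaked.
Every ranking is single-peaked on this axis.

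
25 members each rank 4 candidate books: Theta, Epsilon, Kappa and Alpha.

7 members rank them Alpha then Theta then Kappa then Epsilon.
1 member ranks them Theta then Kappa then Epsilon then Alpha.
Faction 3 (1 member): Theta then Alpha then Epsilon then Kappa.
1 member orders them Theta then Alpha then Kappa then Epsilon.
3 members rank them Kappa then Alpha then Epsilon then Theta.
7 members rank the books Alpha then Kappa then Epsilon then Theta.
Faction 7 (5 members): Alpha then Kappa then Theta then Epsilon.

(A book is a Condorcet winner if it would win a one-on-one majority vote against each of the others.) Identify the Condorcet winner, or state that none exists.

Alpha

Check each pair by majority over 25 ballots:
Theta vs Epsilon: 7+1+1+1+5 = 15 for Theta, 10 for Epsilon — Theta by 15–10.
Theta vs Kappa: 10 to 15, Kappa.
Theta vs Alpha: 1+1+1 = 3 for Theta, 22 for Alpha — Alpha by 22–3.
Epsilon vs Kappa: Epsilon is ranked higher on 1 ballot, Kappa on 24. Kappa wins 24–1.
Epsilon vs Alpha: Epsilon preferred on 1 ballot; Alpha wins 24–1.
Kappa vs Alpha: Kappa is ranked higher on 1+3 = 4 ballots, Alpha on 21. Alpha wins 21–4.
Alpha defeats every rival head-to-head and is the Condorcet winner.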